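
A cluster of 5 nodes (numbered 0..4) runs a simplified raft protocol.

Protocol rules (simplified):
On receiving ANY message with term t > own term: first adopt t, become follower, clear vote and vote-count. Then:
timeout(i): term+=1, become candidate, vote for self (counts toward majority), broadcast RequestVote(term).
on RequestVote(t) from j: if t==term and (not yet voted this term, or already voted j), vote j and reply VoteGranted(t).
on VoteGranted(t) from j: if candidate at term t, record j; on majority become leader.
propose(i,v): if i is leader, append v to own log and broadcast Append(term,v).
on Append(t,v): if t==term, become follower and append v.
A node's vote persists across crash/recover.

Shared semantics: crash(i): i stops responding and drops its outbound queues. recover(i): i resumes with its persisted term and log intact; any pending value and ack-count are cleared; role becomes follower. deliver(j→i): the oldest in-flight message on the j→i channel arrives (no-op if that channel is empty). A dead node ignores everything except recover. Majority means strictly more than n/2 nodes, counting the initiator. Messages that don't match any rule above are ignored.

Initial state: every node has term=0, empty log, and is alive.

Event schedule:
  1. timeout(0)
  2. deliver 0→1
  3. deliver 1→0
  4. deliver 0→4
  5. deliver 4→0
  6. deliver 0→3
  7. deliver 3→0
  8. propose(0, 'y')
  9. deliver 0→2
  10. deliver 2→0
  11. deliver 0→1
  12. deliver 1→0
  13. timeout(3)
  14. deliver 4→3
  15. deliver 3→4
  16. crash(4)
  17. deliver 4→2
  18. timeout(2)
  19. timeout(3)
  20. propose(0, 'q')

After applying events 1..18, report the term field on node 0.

e1 timeout(0): 0[cand,t=1,-]
e2 deliver 0→1: 1[foll,t=1,-]
e3 deliver 1→0: ·
e4 deliver 0→4: 4[foll,t=1,-]
e5 deliver 4→0: 0[lead,t=1,-]
e6 deliver 0→3: 3[foll,t=1,-]
e7 deliver 3→0: ·
e8 propose(0,'y'): 0[lead,t=1,y]
e9 deliver 0→2: 2[foll,t=1,-]
e10 deliver 2→0: ·
e11 deliver 0→1: 1[foll,t=1,y]
e12 deliver 1→0: ·
e13 timeout(3): 3[cand,t=2,-]
e14 deliver 4→3: ·
e15 deliver 3→4: 4[foll,t=2,-]
e16 crash(4): 4[✗foll,t=2,-]
e17 deliver 4→2: ·
e18 timeout(2): 2[cand,t=2,-]

1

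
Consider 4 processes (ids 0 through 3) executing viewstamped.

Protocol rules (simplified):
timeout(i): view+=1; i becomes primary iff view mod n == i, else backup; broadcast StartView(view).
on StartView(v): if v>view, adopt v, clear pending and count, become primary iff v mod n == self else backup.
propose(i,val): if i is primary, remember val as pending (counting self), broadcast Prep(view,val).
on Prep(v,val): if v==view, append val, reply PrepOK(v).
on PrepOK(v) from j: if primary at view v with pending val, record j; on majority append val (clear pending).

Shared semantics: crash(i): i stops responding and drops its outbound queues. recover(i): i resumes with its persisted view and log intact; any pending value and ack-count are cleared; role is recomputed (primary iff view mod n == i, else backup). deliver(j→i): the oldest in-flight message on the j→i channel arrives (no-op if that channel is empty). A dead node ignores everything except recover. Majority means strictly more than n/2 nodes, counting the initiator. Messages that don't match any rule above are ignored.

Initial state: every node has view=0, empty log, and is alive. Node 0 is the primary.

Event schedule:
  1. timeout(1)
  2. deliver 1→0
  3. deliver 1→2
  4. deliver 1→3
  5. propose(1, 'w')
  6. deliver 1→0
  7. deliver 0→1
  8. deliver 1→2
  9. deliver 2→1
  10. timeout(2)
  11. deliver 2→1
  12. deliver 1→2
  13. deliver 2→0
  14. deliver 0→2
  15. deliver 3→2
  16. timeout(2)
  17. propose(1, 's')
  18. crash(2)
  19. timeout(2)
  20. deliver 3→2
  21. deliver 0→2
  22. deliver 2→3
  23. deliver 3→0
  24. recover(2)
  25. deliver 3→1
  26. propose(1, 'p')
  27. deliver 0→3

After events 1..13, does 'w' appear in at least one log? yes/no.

[1] timeout(1) → N1(prim v1 [-])
[2] deliver 1→0 → N0(back v1 [-])
[3] deliver 1→2 → N2(back v1 [-])
[4] deliver 1→3 → N3(back v1 [-])
[5] propose(1,'w') → ∅
[6] deliver 1→0 → N0(back v1 [w])
[7] deliver 0→1 → ∅
[8] deliver 1→2 → N2(back v1 [w])
[9] deliver 2→1 → N1(prim v1 [w])
[10] timeout(2) → N2(prim v2 [w])
[11] deliver 2→1 → N1(back v2 [w])
[12] deliver 1→2 → ∅
[13] deliver 2→0 → N0(back v2 [w])

yes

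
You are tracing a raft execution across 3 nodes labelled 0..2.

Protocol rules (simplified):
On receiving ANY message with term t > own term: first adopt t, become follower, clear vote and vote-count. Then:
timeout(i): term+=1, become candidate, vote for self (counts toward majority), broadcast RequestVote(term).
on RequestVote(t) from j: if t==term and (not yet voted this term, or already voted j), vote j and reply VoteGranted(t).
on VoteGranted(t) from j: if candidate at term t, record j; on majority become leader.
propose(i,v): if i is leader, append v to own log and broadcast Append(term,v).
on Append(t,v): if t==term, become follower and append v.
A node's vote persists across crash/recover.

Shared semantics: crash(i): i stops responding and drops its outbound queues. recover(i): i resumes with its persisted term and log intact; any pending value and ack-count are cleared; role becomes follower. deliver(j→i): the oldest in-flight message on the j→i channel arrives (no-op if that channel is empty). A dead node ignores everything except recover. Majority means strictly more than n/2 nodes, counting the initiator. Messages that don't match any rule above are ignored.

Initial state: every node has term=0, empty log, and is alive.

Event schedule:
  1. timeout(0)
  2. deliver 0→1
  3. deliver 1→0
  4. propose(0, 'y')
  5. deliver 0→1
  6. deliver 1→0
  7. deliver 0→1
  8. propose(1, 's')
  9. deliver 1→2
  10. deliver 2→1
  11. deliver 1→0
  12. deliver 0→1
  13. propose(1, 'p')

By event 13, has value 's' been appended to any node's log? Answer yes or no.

no

1. timeout(0):  <0:cand t1 ->
2. deliver 0→1:  <1:foll t1 ->
3. deliver 1→0:  <0:lead t1 ->
4. propose(0,'y'):  <0:lead t1 y>
5. deliver 0→1:  <1:foll t1 y>
6. deliver 1→0:  nop
7. deliver 0→1:  nop
8. propose(1,'s'):  nop
9. deliver 1→2:  nop
10. deliver 2→1:  nop
11. deliver 1→0:  nop
12. deliver 0→1:  nop
13. propose(1,'p'):  nop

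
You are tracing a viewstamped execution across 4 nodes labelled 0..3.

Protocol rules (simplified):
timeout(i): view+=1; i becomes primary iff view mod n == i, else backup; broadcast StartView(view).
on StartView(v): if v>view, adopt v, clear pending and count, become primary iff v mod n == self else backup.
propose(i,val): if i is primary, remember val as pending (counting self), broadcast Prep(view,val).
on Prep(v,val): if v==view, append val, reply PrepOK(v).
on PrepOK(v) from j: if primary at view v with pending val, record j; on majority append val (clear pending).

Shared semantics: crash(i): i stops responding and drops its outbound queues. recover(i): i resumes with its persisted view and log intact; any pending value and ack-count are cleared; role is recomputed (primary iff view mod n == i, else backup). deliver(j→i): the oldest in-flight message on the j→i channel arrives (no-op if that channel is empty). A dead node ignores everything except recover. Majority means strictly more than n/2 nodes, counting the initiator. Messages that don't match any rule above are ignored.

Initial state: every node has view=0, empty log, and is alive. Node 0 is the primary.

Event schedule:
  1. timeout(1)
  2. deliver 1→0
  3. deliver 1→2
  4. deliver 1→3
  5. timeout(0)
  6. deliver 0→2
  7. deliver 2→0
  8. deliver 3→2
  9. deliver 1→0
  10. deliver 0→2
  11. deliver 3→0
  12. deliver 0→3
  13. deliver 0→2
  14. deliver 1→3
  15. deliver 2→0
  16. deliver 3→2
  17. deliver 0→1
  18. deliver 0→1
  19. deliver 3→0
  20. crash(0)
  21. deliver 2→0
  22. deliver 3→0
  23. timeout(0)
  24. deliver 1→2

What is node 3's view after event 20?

1. timeout(1):  <1:prim v1 ->
2. deliver 1→0:  <0:back v1 ->
3. deliver 1→2:  <2:back v1 ->
4. deliver 1→3:  <3:back v1 ->
5. timeout(0):  <0:back v2 ->
6. deliver 0→2:  <2:prim v2 ->
7. deliver 2→0:  nop
8. deliver 3→2:  nop
9. deliver 1→0:  nop
10. deliver 0→2:  nop
11. deliver 3→0:  nop
12. deliver 0→3:  <3:back v2 ->
13. deliver 0→2:  nop
14. deliver 1→3:  nop
15. deliver 2→0:  nop
16. deliver 3→2:  nop
17. deliver 0→1:  <1:back v2 ->
18. deliver 0→1:  nop
19. deliver 3→0:  nop
20. crash(0):  <0:✗back v2 ->

2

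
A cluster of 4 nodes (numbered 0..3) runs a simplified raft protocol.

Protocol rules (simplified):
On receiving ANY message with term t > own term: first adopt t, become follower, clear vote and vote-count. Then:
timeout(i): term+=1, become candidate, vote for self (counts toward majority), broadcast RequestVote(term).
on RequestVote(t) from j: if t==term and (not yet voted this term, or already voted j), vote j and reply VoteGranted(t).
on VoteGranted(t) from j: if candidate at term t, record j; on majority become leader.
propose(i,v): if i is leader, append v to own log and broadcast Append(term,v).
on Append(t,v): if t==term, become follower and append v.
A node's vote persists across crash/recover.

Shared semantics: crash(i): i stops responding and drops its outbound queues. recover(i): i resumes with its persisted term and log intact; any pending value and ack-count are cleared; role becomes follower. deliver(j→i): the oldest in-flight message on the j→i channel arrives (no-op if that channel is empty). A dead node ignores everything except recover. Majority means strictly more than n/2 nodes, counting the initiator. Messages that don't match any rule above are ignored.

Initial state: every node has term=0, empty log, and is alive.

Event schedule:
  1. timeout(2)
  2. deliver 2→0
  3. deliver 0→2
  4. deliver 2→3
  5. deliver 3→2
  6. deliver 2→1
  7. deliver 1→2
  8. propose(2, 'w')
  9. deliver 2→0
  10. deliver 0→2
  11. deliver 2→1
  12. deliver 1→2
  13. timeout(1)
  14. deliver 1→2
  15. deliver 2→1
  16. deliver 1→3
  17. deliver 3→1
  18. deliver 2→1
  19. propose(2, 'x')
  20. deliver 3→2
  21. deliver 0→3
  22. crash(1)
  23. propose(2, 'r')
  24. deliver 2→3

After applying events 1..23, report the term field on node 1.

[1] timeout(2) → N2(cand t1 [-])
[2] deliver 2→0 → N0(foll t1 [-])
[3] deliver 0→2 → ∅
[4] deliver 2→3 → N3(foll t1 [-])
[5] deliver 3→2 → N2(lead t1 [-])
[6] deliver 2→1 → N1(foll t1 [-])
[7] deliver 1→2 → ∅
[8] propose(2,'w') → N2(lead t1 [w])
[9] deliver 2→0 → N0(foll t1 [w])
[10] deliver 0→2 → ∅
[11] deliver 2→1 → N1(foll t1 [w])
[12] deliver 1→2 → ∅
[13] timeout(1) → N1(cand t2 [w])
[14] deliver 1→2 → N2(foll t2 [w])
[15] deliver 2→1 → ∅
[16] deliver 1→3 → N3(foll t2 [-])
[17] deliver 3→1 → N1(lead t2 [w])
[18] deliver 2→1 → ∅
[19] propose(2,'x') → ∅
[20] deliver 3→2 → ∅
[21] deliver 0→3 → ∅
[22] crash(1) → N1(✗lead t2 [w])
[23] propose(2,'r') → ∅

2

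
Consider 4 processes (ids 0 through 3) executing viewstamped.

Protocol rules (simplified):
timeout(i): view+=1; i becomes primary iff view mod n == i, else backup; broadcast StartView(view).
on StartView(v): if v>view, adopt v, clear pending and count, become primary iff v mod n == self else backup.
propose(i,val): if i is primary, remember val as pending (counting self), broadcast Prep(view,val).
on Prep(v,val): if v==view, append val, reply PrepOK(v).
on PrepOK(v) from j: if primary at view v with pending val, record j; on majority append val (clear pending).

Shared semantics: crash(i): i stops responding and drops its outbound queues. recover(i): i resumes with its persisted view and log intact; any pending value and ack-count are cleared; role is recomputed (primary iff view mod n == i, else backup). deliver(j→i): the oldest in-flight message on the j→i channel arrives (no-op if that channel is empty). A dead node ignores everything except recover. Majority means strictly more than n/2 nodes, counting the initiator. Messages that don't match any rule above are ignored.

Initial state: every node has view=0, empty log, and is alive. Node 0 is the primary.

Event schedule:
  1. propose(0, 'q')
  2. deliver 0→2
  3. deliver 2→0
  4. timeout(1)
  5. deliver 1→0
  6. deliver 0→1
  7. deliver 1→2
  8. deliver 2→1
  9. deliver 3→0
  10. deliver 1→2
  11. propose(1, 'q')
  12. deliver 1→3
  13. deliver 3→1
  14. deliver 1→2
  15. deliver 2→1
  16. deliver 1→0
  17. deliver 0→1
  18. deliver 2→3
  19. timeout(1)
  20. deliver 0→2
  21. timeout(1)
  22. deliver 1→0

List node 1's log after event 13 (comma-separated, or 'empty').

empty

e1 propose(0,'q'): ·
e2 deliver 0→2: 2[back,v=0,q]
e3 deliver 2→0: ·
e4 timeout(1): 1[prim,v=1,-]
e5 deliver 1→0: 0[back,v=1,-]
e6 deliver 0→1: ·
e7 deliver 1→2: 2[back,v=1,q]
e8 deliver 2→1: ·
e9 deliver 3→0: ·
e10 deliver 1→2: ·
e11 propose(1,'q'): ·
e12 deliver 1→3: 3[back,v=1,-]
e13 deliver 3→1: ·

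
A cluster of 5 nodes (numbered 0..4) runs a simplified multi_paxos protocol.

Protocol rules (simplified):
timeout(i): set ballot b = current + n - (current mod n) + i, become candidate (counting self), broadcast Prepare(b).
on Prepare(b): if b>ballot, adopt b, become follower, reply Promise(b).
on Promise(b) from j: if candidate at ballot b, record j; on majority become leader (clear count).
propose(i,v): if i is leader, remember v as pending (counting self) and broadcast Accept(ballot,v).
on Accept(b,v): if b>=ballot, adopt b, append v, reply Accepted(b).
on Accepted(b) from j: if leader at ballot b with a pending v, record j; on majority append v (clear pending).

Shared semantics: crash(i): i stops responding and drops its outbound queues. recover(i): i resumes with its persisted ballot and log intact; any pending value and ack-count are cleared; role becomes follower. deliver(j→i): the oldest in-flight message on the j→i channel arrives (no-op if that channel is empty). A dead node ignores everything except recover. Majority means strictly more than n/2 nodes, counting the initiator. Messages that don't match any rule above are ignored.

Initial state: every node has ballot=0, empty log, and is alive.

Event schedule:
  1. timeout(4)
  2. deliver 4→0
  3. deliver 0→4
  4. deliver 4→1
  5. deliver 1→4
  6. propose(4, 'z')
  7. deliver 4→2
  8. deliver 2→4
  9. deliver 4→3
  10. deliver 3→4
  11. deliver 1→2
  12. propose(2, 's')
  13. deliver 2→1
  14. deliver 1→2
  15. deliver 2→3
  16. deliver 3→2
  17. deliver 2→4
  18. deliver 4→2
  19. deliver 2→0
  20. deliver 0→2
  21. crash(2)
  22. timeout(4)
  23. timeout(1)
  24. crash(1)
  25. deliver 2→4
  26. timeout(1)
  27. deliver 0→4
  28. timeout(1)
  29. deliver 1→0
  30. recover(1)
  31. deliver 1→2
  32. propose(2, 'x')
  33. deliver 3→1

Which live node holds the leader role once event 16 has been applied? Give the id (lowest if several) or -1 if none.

e1 timeout(4): 4[cand,b=9,-]
e2 deliver 4→0: 0[foll,b=9,-]
e3 deliver 0→4: ·
e4 deliver 4→1: 1[foll,b=9,-]
e5 deliver 1→4: 4[lead,b=9,-]
e6 propose(4,'z'): ·
e7 deliver 4→2: 2[foll,b=9,-]
e8 deliver 2→4: ·
e9 deliver 4→3: 3[foll,b=9,-]
e10 deliver 3→4: ·
e11 deliver 1→2: ·
e12 propose(2,'s'): ·
e13 deliver 2→1: ·
e14 deliver 1→2: ·
e15 deliver 2→3: ·
e16 deliver 3→2: ·

4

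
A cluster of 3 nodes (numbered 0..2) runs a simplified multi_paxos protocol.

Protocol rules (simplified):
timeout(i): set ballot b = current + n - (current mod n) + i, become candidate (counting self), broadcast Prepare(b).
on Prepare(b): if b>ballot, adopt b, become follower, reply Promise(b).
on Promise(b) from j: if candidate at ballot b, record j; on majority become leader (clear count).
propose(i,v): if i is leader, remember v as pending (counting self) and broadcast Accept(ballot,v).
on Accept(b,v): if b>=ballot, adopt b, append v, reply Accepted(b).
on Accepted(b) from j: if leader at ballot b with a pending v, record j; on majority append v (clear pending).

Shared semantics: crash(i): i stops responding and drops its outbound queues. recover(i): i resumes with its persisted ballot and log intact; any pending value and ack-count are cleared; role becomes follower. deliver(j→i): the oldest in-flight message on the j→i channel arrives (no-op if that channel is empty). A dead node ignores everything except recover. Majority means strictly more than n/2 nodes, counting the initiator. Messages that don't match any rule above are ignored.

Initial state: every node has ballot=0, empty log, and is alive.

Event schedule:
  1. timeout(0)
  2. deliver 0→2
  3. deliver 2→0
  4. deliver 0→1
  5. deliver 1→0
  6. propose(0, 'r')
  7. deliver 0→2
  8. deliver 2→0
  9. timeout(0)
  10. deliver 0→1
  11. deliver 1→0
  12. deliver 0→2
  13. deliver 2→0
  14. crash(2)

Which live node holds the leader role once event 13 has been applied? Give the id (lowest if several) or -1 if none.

after 1 — timeout(0): n0:cand/b3/[-]
after 2 — deliver 0→2: n2:foll/b3/[-]
after 3 — deliver 2→0: n0:lead/b3/[-]
after 4 — deliver 0→1: n1:foll/b3/[-]
after 5 — deliver 1→0: ·
after 6 — propose(0,'r'): ·
after 7 — deliver 0→2: n2:foll/b3/[r]
after 8 — deliver 2→0: n0:lead/b3/[r]
after 9 — timeout(0): n0:cand/b6/[r]
after 10 — deliver 0→1: n1:foll/b3/[r]
after 11 — deliver 1→0: ·
after 12 — deliver 0→2: n2:foll/b6/[r]
after 13 — deliver 2→0: n0:lead/b6/[r]

0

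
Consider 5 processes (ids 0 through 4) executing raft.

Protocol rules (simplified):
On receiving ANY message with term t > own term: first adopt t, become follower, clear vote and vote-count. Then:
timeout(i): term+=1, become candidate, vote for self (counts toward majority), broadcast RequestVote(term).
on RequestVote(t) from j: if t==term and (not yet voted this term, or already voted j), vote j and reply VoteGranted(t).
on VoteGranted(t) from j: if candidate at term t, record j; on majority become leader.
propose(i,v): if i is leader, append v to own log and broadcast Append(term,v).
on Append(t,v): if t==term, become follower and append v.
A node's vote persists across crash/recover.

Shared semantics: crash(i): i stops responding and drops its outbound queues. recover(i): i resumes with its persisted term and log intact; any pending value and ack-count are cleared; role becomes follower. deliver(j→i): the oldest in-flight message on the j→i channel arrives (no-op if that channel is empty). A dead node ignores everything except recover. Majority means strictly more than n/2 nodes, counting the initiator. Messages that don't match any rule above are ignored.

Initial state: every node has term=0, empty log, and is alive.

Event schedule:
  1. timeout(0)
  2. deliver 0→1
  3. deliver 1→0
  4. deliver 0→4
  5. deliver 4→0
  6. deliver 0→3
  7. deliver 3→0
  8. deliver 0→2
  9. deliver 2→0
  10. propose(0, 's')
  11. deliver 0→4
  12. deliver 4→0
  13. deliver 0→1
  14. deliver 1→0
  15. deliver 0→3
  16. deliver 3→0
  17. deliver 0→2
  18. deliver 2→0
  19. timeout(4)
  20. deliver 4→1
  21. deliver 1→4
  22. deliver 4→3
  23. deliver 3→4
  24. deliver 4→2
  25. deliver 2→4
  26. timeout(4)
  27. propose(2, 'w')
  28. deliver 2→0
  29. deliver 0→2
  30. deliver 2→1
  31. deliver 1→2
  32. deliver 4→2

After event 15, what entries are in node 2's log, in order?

1. timeout(0):  <0:cand t1 ->
2. deliver 0→1:  <1:foll t1 ->
3. deliver 1→0:  nop
4. deliver 0→4:  <4:foll t1 ->
5. deliver 4→0:  <0:lead t1 ->
6. deliver 0→3:  <3:foll t1 ->
7. deliver 3→0:  nop
8. deliver 0→2:  <2:foll t1 ->
9. deliver 2→0:  nop
10. propose(0,'s'):  <0:lead t1 s>
11. deliver 0→4:  <4:foll t1 s>
12. deliver 4→0:  nop
13. deliver 0→1:  <1:foll t1 s>
14. deliver 1→0:  nop
15. deliver 0→3:  <3:foll t1 s>

empty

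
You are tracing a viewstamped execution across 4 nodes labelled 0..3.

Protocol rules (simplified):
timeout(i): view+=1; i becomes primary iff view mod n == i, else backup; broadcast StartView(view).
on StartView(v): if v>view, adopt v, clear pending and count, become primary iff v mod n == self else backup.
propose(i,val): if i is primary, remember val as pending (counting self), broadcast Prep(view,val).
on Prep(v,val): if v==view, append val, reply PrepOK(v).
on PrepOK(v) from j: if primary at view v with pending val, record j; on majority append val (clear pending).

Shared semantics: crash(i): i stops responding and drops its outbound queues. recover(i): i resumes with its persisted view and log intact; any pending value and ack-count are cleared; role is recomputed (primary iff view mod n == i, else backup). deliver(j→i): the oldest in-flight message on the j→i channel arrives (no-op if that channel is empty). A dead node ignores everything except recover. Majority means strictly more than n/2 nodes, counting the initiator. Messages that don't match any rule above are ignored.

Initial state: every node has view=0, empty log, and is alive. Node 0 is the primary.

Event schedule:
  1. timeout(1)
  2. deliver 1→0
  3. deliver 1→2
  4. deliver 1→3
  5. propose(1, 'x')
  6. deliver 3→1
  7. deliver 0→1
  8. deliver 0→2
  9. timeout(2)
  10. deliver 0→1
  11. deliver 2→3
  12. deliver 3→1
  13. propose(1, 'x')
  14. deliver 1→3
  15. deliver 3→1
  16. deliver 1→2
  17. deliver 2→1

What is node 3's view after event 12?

2

1. timeout(1):  <1:prim v1 ->
2. deliver 1→0:  <0:back v1 ->
3. deliver 1→2:  <2:back v1 ->
4. deliver 1→3:  <3:back v1 ->
5. propose(1,'x'):  nop
6. deliver 3→1:  nop
7. deliver 0→1:  nop
8. deliver 0→2:  nop
9. timeout(2):  <2:prim v2 ->
10. deliver 0→1:  nop
11. deliver 2→3:  <3:back v2 ->
12. deliver 3→1:  nop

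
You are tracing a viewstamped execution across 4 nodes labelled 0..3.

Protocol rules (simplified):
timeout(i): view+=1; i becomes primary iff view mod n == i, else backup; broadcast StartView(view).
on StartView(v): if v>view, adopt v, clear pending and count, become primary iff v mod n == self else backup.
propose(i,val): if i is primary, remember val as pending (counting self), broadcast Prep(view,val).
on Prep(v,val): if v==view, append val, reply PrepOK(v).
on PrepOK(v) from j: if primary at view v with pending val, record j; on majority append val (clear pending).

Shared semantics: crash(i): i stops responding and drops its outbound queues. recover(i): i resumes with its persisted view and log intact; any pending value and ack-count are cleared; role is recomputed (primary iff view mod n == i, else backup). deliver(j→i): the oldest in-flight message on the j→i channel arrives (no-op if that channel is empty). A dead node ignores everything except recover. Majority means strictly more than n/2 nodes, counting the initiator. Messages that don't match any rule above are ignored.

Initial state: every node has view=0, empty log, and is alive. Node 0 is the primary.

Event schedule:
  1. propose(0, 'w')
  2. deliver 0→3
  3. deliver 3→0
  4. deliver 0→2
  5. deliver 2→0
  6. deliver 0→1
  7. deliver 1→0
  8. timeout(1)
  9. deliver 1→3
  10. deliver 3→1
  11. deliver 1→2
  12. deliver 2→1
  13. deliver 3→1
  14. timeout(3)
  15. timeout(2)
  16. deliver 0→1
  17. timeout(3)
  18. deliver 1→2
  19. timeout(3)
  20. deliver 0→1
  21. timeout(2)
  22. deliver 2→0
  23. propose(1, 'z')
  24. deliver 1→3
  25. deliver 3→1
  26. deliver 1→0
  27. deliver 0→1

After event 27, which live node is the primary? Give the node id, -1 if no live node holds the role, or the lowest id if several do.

1. propose(0,'w'):  nop
2. deliver 0→3:  <3:back v0 w>
3. deliver 3→0:  nop
4. deliver 0→2:  <2:back v0 w>
5. deliver 2→0:  <0:prim v0 w>
6. deliver 0→1:  <1:back v0 w>
7. deliver 1→0:  nop
8. timeout(1):  <1:prim v1 w>
9. deliver 1→3:  <3:back v1 w>
10. deliver 3→1:  nop
11. deliver 1→2:  <2:back v1 w>
12. deliver 2→1:  nop
13. deliver 3→1:  nop
14. timeout(3):  <3:back v2 w>
15. timeout(2):  <2:prim v2 w>
16. deliver 0→1:  nop
17. timeout(3):  <3:prim v3 w>
18. deliver 1→2:  nop
19. timeout(3):  <3:back v4 w>
20. deliver 0→1:  nop
21. timeout(2):  <2:back v3 w>
22. deliver 2→0:  <0:back v2 w>
23. propose(1,'z'):  nop
24. deliver 1→3:  nop
25. deliver 3→1:  <1:back v2 w>
26. deliver 1→0:  nop
27. deliver 0→1:  nop

-1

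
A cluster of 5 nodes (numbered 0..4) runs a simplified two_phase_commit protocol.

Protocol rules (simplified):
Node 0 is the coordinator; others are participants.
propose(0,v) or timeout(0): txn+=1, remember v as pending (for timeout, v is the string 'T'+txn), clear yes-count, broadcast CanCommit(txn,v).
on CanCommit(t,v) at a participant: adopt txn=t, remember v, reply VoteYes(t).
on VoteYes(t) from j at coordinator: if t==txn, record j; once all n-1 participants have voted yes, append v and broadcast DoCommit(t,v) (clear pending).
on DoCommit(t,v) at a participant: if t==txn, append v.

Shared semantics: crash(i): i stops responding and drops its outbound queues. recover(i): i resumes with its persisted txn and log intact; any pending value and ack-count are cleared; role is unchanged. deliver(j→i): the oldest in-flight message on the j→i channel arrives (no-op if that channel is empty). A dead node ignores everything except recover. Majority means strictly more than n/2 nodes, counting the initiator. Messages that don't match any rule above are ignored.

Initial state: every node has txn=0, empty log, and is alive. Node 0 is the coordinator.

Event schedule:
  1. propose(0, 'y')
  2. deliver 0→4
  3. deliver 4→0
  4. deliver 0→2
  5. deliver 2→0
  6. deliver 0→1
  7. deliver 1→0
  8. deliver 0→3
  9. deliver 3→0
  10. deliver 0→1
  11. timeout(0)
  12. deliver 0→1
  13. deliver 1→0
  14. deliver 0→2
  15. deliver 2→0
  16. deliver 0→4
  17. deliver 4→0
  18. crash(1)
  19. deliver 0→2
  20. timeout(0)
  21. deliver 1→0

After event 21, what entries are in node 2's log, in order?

y

[1] propose(0,'y') → N0(coor t1 [-])
[2] deliver 0→4 → N4(part t1 [-])
[3] deliver 4→0 → ∅
[4] deliver 0→2 → N2(part t1 [-])
[5] deliver 2→0 → ∅
[6] deliver 0→1 → N1(part t1 [-])
[7] deliver 1→0 → ∅
[8] deliver 0→3 → N3(part t1 [-])
[9] deliver 3→0 → N0(coor t1 [y])
[10] deliver 0→1 → N1(part t1 [y])
[11] timeout(0) → N0(coor t2 [y])
[12] deliver 0→1 → N1(part t2 [y])
[13] deliver 1→0 → ∅
[14] deliver 0→2 → N2(part t1 [y])
[15] deliver 2→0 → ∅
[16] deliver 0→4 → N4(part t1 [y])
[17] deliver 4→0 → ∅
[18] crash(1) → N1(✗part t2 [y])
[19] deliver 0→2 → N2(part t2 [y])
[20] timeout(0) → N0(coor t3 [y])
[21] deliver 1→0 → ∅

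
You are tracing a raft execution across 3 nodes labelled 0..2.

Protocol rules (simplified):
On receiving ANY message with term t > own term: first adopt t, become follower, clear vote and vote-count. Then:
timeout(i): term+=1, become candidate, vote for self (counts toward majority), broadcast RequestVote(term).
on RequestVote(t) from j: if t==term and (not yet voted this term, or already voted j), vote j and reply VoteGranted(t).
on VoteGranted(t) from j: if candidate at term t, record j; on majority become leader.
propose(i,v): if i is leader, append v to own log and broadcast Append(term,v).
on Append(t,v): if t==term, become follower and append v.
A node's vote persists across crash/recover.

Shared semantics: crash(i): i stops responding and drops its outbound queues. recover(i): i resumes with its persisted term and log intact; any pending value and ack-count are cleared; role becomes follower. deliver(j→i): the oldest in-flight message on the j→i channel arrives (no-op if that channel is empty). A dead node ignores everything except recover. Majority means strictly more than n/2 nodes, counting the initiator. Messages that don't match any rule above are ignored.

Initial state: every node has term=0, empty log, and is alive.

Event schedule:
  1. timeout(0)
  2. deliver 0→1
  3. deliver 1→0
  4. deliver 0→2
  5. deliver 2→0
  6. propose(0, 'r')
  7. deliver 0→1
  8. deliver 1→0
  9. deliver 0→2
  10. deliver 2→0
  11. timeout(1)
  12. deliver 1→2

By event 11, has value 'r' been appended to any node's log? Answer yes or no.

yes

1. timeout(0):  <0:cand t1 ->
2. deliver 0→1:  <1:foll t1 ->
3. deliver 1→0:  <0:lead t1 ->
4. deliver 0→2:  <2:foll t1 ->
5. deliver 2→0:  nop
6. propose(0,'r'):  <0:lead t1 r>
7. deliver 0→1:  <1:foll t1 r>
8. deliver 1→0:  nop
9. deliver 0→2:  <2:foll t1 r>
10. deliver 2→0:  nop
11. timeout(1):  <1:cand t2 r>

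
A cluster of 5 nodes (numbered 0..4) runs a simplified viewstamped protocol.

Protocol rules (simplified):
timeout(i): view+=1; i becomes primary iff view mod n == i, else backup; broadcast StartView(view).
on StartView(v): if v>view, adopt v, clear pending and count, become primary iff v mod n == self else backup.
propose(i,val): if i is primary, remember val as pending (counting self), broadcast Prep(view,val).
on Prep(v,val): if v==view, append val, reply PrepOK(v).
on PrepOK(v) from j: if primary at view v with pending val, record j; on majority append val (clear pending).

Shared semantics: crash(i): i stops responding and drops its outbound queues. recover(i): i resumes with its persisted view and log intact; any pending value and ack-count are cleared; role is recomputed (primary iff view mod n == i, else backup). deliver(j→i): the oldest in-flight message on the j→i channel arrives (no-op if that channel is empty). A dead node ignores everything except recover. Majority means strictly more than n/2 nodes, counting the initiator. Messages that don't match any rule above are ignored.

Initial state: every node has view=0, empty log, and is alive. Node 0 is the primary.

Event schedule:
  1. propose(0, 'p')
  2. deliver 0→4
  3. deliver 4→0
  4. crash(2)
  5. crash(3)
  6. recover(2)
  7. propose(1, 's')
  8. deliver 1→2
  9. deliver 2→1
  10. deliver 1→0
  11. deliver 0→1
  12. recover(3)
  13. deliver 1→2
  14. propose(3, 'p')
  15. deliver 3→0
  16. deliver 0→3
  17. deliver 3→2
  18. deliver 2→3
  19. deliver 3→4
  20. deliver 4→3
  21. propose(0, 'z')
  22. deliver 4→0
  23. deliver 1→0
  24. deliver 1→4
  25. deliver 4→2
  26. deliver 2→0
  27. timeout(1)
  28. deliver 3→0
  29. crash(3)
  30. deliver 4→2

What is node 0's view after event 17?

[1] propose(0,'p') → ∅
[2] deliver 0→4 → N4(back v0 [p])
[3] deliver 4→0 → ∅
[4] crash(2) → N2(✗back v0 [-])
[5] crash(3) → N3(✗back v0 [-])
[6] recover(2) → N2(back v0 [-])
[7] propose(1,'s') → ∅
[8] deliver 1→2 → ∅
[9] deliver 2→1 → ∅
[10] deliver 1→0 → ∅
[11] deliver 0→1 → N1(back v0 [p])
[12] recover(3) → N3(back v0 [-])
[13] deliver 1→2 → ∅
[14] propose(3,'p') → ∅
[15] deliver 3→0 → ∅
[16] deliver 0→3 → N3(back v0 [p])
[17] deliver 3→2 → ∅

0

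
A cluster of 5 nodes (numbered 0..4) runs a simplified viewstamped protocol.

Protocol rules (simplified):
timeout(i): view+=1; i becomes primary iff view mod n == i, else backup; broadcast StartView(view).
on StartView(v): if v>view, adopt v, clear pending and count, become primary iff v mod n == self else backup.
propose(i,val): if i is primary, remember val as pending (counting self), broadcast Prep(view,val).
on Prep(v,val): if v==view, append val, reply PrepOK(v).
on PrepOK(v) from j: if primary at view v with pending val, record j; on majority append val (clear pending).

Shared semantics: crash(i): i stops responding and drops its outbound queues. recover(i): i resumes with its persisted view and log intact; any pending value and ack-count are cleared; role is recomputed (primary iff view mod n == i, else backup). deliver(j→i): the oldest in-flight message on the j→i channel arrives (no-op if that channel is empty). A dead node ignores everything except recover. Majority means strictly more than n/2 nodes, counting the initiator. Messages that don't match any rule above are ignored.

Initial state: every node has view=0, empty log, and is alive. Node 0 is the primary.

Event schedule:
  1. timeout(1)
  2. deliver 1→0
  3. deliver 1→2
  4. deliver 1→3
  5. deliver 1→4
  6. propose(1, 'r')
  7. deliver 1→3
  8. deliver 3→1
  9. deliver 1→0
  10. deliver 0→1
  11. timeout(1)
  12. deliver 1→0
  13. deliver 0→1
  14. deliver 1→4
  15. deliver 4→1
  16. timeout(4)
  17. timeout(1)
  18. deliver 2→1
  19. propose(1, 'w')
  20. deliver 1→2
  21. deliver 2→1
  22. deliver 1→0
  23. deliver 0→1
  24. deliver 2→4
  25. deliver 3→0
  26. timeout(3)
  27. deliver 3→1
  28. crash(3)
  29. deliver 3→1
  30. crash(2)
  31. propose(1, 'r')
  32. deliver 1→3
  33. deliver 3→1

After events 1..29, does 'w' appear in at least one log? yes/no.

no

e1 timeout(1): 1[prim,v=1,-]
e2 deliver 1→0: 0[back,v=1,-]
e3 deliver 1→2: 2[back,v=1,-]
e4 deliver 1→3: 3[back,v=1,-]
e5 deliver 1→4: 4[back,v=1,-]
e6 propose(1,'r'): ·
e7 deliver 1→3: 3[back,v=1,r]
e8 deliver 3→1: ·
e9 deliver 1→0: 0[back,v=1,r]
e10 deliver 0→1: 1[prim,v=1,r]
e11 timeout(1): 1[back,v=2,r]
e12 deliver 1→0: 0[back,v=2,r]
e13 deliver 0→1: ·
e14 deliver 1→4: 4[back,v=1,r]
e15 deliver 4→1: ·
e16 timeout(4): 4[back,v=2,r]
e17 timeout(1): 1[back,v=3,r]
e18 deliver 2→1: ·
e19 propose(1,'w'): ·
e20 deliver 1→2: 2[back,v=1,r]
e21 deliver 2→1: ·
e22 deliver 1→0: 0[back,v=3,r]
e23 deliver 0→1: ·
e24 deliver 2→4: ·
e25 deliver 3→0: ·
e26 timeout(3): 3[back,v=2,r]
e27 deliver 3→1: ·
e28 crash(3): 3[✗back,v=2,r]
e29 deliver 3→1: ·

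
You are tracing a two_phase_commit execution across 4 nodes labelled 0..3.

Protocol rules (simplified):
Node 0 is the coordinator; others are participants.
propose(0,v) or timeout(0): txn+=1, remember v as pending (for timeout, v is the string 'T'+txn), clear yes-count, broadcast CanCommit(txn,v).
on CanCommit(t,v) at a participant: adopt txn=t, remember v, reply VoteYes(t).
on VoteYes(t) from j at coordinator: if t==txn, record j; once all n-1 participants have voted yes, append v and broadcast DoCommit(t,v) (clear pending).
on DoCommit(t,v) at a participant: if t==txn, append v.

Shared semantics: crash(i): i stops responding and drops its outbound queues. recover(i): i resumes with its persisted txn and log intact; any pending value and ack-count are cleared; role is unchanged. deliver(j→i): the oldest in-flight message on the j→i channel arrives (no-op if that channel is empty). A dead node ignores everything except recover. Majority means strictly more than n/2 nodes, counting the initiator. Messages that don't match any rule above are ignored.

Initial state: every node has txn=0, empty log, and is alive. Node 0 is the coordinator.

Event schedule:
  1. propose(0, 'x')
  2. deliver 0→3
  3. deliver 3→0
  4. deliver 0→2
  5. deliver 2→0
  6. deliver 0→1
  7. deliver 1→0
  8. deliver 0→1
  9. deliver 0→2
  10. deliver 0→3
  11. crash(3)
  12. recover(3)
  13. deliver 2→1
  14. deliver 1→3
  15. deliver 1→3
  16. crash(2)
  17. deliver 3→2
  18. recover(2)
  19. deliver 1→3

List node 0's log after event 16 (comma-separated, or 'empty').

x

[1] propose(0,'x') → N0(coor t1 [-])
[2] deliver 0→3 → N3(part t1 [-])
[3] deliver 3→0 → ∅
[4] deliver 0→2 → N2(part t1 [-])
[5] deliver 2→0 → ∅
[6] deliver 0→1 → N1(part t1 [-])
[7] deliver 1→0 → N0(coor t1 [x])
[8] deliver 0→1 → N1(part t1 [x])
[9] deliver 0→2 → N2(part t1 [x])
[10] deliver 0→3 → N3(part t1 [x])
[11] crash(3) → N3(✗part t1 [x])
[12] recover(3) → N3(part t1 [x])
[13] deliver 2→1 → ∅
[14] deliver 1→3 → ∅
[15] deliver 1→3 → ∅
[16] crash(2) → N2(✗part t1 [x])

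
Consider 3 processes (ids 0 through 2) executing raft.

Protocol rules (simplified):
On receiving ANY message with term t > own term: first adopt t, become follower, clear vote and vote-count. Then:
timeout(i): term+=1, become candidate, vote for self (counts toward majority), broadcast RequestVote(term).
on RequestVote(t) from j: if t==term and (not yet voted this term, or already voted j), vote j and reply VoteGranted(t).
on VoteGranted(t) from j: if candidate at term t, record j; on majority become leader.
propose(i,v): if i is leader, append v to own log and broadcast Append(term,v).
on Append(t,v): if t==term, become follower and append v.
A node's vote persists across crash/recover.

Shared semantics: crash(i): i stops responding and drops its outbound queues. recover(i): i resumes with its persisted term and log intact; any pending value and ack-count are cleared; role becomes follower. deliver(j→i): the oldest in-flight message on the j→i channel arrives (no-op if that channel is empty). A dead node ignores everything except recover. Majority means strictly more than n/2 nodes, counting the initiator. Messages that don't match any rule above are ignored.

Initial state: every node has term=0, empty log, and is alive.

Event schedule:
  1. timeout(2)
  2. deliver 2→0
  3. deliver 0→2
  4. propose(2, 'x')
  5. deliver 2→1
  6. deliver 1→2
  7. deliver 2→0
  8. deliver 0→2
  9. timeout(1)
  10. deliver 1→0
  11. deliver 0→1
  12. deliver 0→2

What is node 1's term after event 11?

step 1 timeout(2): 2={cand,t=1,log=-}
step 2 deliver 2→0: 0={foll,t=1,log=-}
step 3 deliver 0→2: 2={lead,t=1,log=-}
step 4 propose(2,'x'): 2={lead,t=1,log=x}
step 5 deliver 2→1: 1={foll,t=1,log=-}
step 6 deliver 1→2: —
step 7 deliver 2→0: 0={foll,t=1,log=x}
step 8 deliver 0→2: —
step 9 timeout(1): 1={cand,t=2,log=-}
step 10 deliver 1→0: 0={foll,t=2,log=x}
step 11 deliver 0→1: 1={lead,t=2,log=-}

2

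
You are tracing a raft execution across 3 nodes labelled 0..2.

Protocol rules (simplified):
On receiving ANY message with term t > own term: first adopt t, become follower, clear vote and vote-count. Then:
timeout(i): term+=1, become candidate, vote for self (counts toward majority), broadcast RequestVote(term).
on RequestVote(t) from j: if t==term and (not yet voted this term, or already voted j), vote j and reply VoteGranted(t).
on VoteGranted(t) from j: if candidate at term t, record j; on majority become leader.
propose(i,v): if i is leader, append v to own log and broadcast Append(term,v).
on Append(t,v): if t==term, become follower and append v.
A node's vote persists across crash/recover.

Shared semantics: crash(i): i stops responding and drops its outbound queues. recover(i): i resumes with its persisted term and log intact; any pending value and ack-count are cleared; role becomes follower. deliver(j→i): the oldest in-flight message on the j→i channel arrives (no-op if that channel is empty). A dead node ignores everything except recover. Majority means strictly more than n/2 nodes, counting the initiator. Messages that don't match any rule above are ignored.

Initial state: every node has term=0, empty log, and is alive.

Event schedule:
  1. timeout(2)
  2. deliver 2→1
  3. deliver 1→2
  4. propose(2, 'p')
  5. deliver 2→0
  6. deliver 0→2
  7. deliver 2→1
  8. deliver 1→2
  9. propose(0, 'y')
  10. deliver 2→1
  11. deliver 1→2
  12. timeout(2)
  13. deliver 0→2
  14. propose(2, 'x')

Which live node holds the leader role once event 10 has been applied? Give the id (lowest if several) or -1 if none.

2

step 1 timeout(2): 2={cand,t=1,log=-}
step 2 deliver 2→1: 1={foll,t=1,log=-}
step 3 deliver 1→2: 2={lead,t=1,log=-}
step 4 propose(2,'p'): 2={lead,t=1,log=p}
step 5 deliver 2→0: 0={foll,t=1,log=-}
step 6 deliver 0→2: —
step 7 deliver 2→1: 1={foll,t=1,log=p}
step 8 deliver 1→2: —
step 9 propose(0,'y'): —
step 10 deliver 2→1: —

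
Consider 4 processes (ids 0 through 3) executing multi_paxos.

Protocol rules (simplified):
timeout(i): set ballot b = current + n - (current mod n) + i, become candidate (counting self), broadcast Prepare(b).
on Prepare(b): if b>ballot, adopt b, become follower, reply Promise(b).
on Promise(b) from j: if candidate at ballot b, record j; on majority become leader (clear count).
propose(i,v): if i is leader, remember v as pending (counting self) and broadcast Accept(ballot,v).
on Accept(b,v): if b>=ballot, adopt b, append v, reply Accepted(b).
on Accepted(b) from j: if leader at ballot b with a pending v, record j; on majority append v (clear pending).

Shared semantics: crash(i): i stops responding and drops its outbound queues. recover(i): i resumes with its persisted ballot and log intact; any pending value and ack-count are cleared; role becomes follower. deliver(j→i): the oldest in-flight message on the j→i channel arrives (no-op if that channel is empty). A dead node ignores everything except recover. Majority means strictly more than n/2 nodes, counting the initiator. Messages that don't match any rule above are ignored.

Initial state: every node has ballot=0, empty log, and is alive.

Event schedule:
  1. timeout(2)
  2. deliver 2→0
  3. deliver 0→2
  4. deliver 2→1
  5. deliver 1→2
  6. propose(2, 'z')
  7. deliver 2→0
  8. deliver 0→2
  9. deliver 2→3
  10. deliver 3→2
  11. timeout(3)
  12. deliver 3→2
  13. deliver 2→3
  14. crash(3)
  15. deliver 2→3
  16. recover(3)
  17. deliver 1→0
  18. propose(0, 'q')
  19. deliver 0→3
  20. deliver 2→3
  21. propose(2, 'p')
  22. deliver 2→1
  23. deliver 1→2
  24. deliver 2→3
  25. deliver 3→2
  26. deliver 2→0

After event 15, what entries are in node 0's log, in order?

1. timeout(2):  <2:cand b6 ->
2. deliver 2→0:  <0:foll b6 ->
3. deliver 0→2:  nop
4. deliver 2→1:  <1:foll b6 ->
5. deliver 1→2:  <2:lead b6 ->
6. propose(2,'z'):  nop
7. deliver 2→0:  <0:foll b6 z>
8. deliver 0→2:  nop
9. deliver 2→3:  <3:foll b6 ->
10. deliver 3→2:  nop
11. timeout(3):  <3:cand b11 ->
12. deliver 3→2:  <2:foll b11 ->
13. deliver 2→3:  nop
14. crash(3):  <3:✗cand b11 ->
15. deliver 2→3:  nop

z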